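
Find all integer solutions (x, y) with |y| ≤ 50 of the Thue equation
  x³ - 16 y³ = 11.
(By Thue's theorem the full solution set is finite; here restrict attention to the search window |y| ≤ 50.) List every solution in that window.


The equation is x³ - 16y³ = 11. For fixed y, x³ = 16·y³ + 11, so a solution requires the RHS to be a perfect cube.
Strategy: iterate y from -50 to 50, compute RHS = 16·y³ + 11, and check whether it is a (positive or negative) perfect cube.
Check small values of y:
  y = 0: RHS = 11 is not a perfect cube.
  y = 1: RHS = 27 = (3)³ ⇒ x = 3 works.
  y = -1: RHS = -5 is not a perfect cube.
  y = 2: RHS = 139 is not a perfect cube.
  y = -2: RHS = -117 is not a perfect cube.
  y = 3: RHS = 443 is not a perfect cube.
  y = -3: RHS = -421 is not a perfect cube.
Continuing the search up to |y| = 50 finds no further solutions beyond those listed.
Collected solutions: (3, 1).

Solutions (with |y| ≤ 50): (3, 1).


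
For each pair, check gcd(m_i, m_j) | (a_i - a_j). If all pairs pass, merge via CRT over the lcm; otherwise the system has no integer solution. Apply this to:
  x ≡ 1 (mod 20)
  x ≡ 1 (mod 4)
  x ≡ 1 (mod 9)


Moduli 20, 4, 9 are not pairwise coprime, so CRT works modulo lcm(m_i) when all pairwise compatibility conditions hold.
Pairwise compatibility: gcd(m_i, m_j) must divide a_i - a_j for every pair.
Merge one congruence at a time:
  Start: x ≡ 1 (mod 20).
  Combine with x ≡ 1 (mod 4): gcd(20, 4) = 4; 1 - 1 = 0, which IS divisible by 4, so compatible.
    Write x = 1 + 20·t and substitute into x ≡ 1 (mod 4): 20·t ≡ 1 − 1 = 0 (mod 4).
    Divide the congruence (and modulus) by g = 4: 5·t ≡ 0 (mod 1).
    Modulo 1 every t works; take t = 0.
    Then x = 1 + 20·0 = 1, valid modulo lcm(20, 4) = 20: x ≡ 1 (mod 20).
  Combine with x ≡ 1 (mod 9): gcd(20, 9) = 1; 1 - 1 = 0, which IS divisible by 1, so compatible.
    Write x = 1 + 20·t and substitute into x ≡ 1 (mod 9): 20·t ≡ 1 − 1 = 0 (mod 9).
    Reduce coefficients mod 9: 2·t ≡ 0 (mod 9).
    The inverse of 2 mod 9 is 5 (since 2·5 = 10 = 1·9 + 1), so t ≡ 5·0 = 0 ≡ 0 (mod 9).
    Then x = 1 + 20·0 = 1, valid modulo lcm(20, 9) = 180: x ≡ 1 (mod 180).
Verify: 1 mod 20 = 1, 1 mod 4 = 1, 1 mod 9 = 1.

x ≡ 1 (mod 180).


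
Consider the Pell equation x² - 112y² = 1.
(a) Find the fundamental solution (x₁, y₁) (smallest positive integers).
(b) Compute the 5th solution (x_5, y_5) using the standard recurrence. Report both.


Step 1: Find the fundamental solution (x₁, y₁) of x² - 112y² = 1.
  Expand √112 as a continued fraction. a₀ = ⌊√112⌋ = 10; iterate m_{k+1} = d_k·a_k − m_k, d_{k+1} = (112 − m_{k+1}²)/d_k, a_{k+1} = ⌊(a₀ + m_{k+1})/d_{k+1}⌋ (starting m₀ = 0, d₀ = 1), with convergents p_k = a_k·p_{k-1} + p_{k-2}, q_k = a_k·q_{k-1} + q_{k-2} (p₋₁ = 1, q₋₁ = 0):
  k = 0: a₀ = 10; p₀/q₀ = 10/1; p₀² − 112·q₀² = 100 − 112 = -12.
  k = 1: m = 10, d = 12, a = ⌊(10 + 10)/12⌋ = 1; p/q = (1·10 + 1)/(1·1 + 0) = 11/1; p² − 112·q² = 121 − 112 = 9.
  k = 2: m = 2, d = 9, a = ⌊(10 + 2)/9⌋ = 1; p/q = (1·11 + 10)/(1·1 + 1) = 21/2; p² − 112·q² = 441 − 448 = -7.
  k = 3: m = 7, d = 7, a = ⌊(10 + 7)/7⌋ = 2; p/q = (2·21 + 11)/(2·2 + 1) = 53/5; p² − 112·q² = 2809 − 2800 = 9.
  k = 4: m = 7, d = 9, a = ⌊(10 + 7)/9⌋ = 1; p/q = (1·53 + 21)/(1·5 + 2) = 74/7; p² − 112·q² = 5476 − 5488 = -12.
  k = 5: m = 2, d = 12, a = ⌊(10 + 2)/12⌋ = 1; p/q = (1·74 + 53)/(1·7 + 5) = 127/12; p² − 112·q² = 16129 − 16128 = 1.
  The first convergent with p² − 112·q² = 1 gives the fundamental solution (x₁, y₁) = (127, 12).
Step 2: Apply the recurrence (x_{n+1}, y_{n+1}) = (x₁x_n + 112y₁y_n, x₁y_n + y₁x_n) repeatedly.
  From (x_1, y_1) = (127, 12): x_2 = 127·127 + 112·12·12 = 32257; y_2 = 127·12 + 12·127 = 3048.
  From (x_2, y_2) = (32257, 3048): x_3 = 127·32257 + 112·12·3048 = 8193151; y_3 = 127·3048 + 12·32257 = 774180.
  From (x_3, y_3) = (8193151, 774180): x_4 = 127·8193151 + 112·12·774180 = 2081028097; y_4 = 127·774180 + 12·8193151 = 196638672.
  From (x_4, y_4) = (2081028097, 196638672): x_5 = 127·2081028097 + 112·12·196638672 = 528572943487; y_5 = 127·196638672 + 12·2081028097 = 49945448508.
Step 3: Verify x_5² - 112·y_5² = 279389356586511295719169 - 279389356586511295719168 = 1 (should be 1). ✓

(x_1, y_1) = (127, 12); (x_5, y_5) = (528572943487, 49945448508).


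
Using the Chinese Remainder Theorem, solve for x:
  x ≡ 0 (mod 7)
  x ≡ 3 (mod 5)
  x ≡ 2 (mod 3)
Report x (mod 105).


Moduli 7, 5, 3 are pairwise coprime; by CRT there is a unique solution modulo M = 7 · 5 · 3 = 105.
Solve pairwise, accumulating the modulus:
  Start with x ≡ 0 (mod 7).
  Combine with x ≡ 3 (mod 5): since gcd(7, 5) = 1, we get a unique residue mod 35.
    Write x = 0 + 7·t and substitute into x ≡ 3 (mod 5): 7·t ≡ 3 − 0 = 3 (mod 5).
    Reduce coefficients mod 5: 2·t ≡ 3 (mod 5).
    The inverse of 2 mod 5 is 3 (since 2·3 = 6 = 1·5 + 1), so t ≡ 3·3 = 9 ≡ 4 (mod 5).
    Then x = 0 + 7·4 = 28, valid modulo lcm(7, 5) = 35: x ≡ 28 (mod 35).
  Combine with x ≡ 2 (mod 3): since gcd(35, 3) = 1, we get a unique residue mod 105.
    Write x = 28 + 35·t and substitute into x ≡ 2 (mod 3): 35·t ≡ 2 − 28 = -26 (mod 3).
    Reduce coefficients mod 3: 2·t ≡ 1 (mod 3).
    The inverse of 2 mod 3 is 2 (since 2·2 = 4 = 1·3 + 1), so t ≡ 2·1 = 2 ≡ 2 (mod 3).
    Then x = 28 + 35·2 = 98, valid modulo lcm(35, 3) = 105: x ≡ 98 (mod 105).
Verify: 98 mod 7 = 0 ✓, 98 mod 5 = 3 ✓, 98 mod 3 = 2 ✓.

x ≡ 98 (mod 105).


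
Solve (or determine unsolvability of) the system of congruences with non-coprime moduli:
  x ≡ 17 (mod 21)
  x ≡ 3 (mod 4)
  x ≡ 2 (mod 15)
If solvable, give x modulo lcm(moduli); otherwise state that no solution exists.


Moduli 21, 4, 15 are not pairwise coprime, so CRT works modulo lcm(m_i) when all pairwise compatibility conditions hold.
Pairwise compatibility: gcd(m_i, m_j) must divide a_i - a_j for every pair.
Merge one congruence at a time:
  Start: x ≡ 17 (mod 21).
  Combine with x ≡ 3 (mod 4): gcd(21, 4) = 1; 3 - 17 = -14, which IS divisible by 1, so compatible.
    Write x = 17 + 21·t and substitute into x ≡ 3 (mod 4): 21·t ≡ 3 − 17 = -14 (mod 4).
    Reduce coefficients mod 4: 1·t ≡ 2 (mod 4).
    So t ≡ 2 (mod 4).
    Then x = 17 + 21·2 = 59, valid modulo lcm(21, 4) = 84: x ≡ 59 (mod 84).
  Combine with x ≡ 2 (mod 15): gcd(84, 15) = 3; 2 - 59 = -57, which IS divisible by 3, so compatible.
    Write x = 59 + 84·t and substitute into x ≡ 2 (mod 15): 84·t ≡ 2 − 59 = -57 (mod 15).
    Divide the congruence (and modulus) by g = 3: 28·t ≡ -19 (mod 5).
    Reduce coefficients mod 5: 3·t ≡ 1 (mod 5).
    The inverse of 3 mod 5 is 2 (since 3·2 = 6 = 1·5 + 1), so t ≡ 2·1 = 2 ≡ 2 (mod 5).
    Then x = 59 + 84·2 = 227, valid modulo lcm(84, 15) = 420: x ≡ 227 (mod 420).
Verify: 227 mod 21 = 17, 227 mod 4 = 3, 227 mod 15 = 2.

x ≡ 227 (mod 420).


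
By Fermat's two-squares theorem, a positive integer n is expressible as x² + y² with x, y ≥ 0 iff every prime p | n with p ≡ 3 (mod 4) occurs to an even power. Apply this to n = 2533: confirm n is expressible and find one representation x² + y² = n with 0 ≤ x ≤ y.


Step 1: Factor n = 2533 = 17 · 149.
Step 2: Check the mod-4 condition on each prime factor: 17 ≡ 1 (mod 4), exponent 1; 149 ≡ 1 (mod 4), exponent 1.
All primes ≡ 3 (mod 4) appear to even exponent (or don't appear), so by the two-squares theorem n IS expressible as a sum of two squares.
Step 3: Build a representation. Here n = 17 · 149 is a product of primes ≡ 1 (mod 4). Each prime p ≡ 1 (mod 4) is itself a sum of two squares; find a² by testing p − a² for a perfect square:
  17: 17 − 1² = 16 = 4² ⇒ 17 = 1² + 4².
  149: 149 − 1² = 148, 149 − 2² = 145, 149 − 3² = 140, 149 − 4² = 133, 149 − 5² = 124, 149 − 6² = 113, 149 − 7² = 100 = 10² ⇒ 149 = 7² + 10².
  Combine using the Brahmagupta–Fibonacci identity (a² + b²)(c² + d²) = (ac − bd)² + (ad + bc)² = (ac + bd)² + (ad − bc)²:
  17 · 149 = 2533: from (1² + 4²)(7² + 10²), take (1·7 − 4·10, 1·10 + 4·7) = (7 − 40, 10 + 28) = (-33, 38); dropping signs (only squares matter) gives (33, 38); check 33² + 38² = 1089 + 1444 = 2533 ✓.
Step 4: Order so x ≤ y and verify: 33² + 38² = 1089 + 1444 = 2533 = n. ✓

n = 2533 = 33² + 38² (one valid representation with x ≤ y).


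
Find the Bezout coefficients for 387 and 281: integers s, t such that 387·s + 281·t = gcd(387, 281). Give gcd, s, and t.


Euclidean algorithm on (387, 281) — divide until remainder is 0:
  387 = 1 · 281 + 106
  281 = 2 · 106 + 69
  106 = 1 · 69 + 37
  69 = 1 · 37 + 32
  37 = 1 · 32 + 5
  32 = 6 · 5 + 2
  5 = 2 · 2 + 1
  2 = 2 · 1 + 0
gcd(387, 281) = 1.
Track Bezout coefficients alongside the remainders: start with r₀ = 387 = a·1 + b·0 (s = 1, t = 0) and r₁ = 281 = a·0 + b·1 (s = 0, t = 1); each new remainder r_{k+1} = r_{k-1} − q_k·r_k inherits s_{k+1} = s_{k-1} − q_k·s_k, t_{k+1} = t_{k-1} − q_k·t_k, so r_k = a·s_k + b·t_k at every step:
  q = 1: r = 106, s = 1 − 1·0 = 1, t = 0 − 1·1 = -1  (check: 387·1 + 281·(-1) = 106)
  q = 2: r = 69, s = 0 − 2·1 = -2, t = 1 − 2·(-1) = 3  (check: 387·(-2) + 281·3 = 69)
  q = 1: r = 37, s = 1 − 1·(-2) = 3, t = -1 − 1·3 = -4  (check: 387·3 + 281·(-4) = 37)
  q = 1: r = 32, s = -2 − 1·3 = -5, t = 3 − 1·(-4) = 7  (check: 387·(-5) + 281·7 = 32)
  q = 1: r = 5, s = 3 − 1·(-5) = 8, t = -4 − 1·7 = -11  (check: 387·8 + 281·(-11) = 5)
  q = 6: r = 2, s = -5 − 6·8 = -53, t = 7 − 6·(-11) = 73  (check: 387·(-53) + 281·73 = 2)
  q = 2: r = 1, s = 8 − 2·(-53) = 114, t = -11 − 2·73 = -157  (check: 387·114 + 281·(-157) = 1)
The row with r = 1 (the gcd) gives the Bezout coefficients s = 114, t = -157.
Result: 387 · (114) + 281 · (-157) = 1.

gcd(387, 281) = 1; s = 114, t = -157 (check: 387·114 + 281·(-157) = 1).


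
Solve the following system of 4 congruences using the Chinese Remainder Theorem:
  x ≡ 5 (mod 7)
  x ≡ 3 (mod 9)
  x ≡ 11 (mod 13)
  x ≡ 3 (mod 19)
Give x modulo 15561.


Product of moduli M = 7 · 9 · 13 · 19 = 15561.
Merge one congruence at a time:
  Start: x ≡ 5 (mod 7).
  Combine with x ≡ 3 (mod 9); new modulus lcm = 63.
    Write x = 5 + 7·t and substitute into x ≡ 3 (mod 9): 7·t ≡ 3 − 5 = -2 (mod 9).
    Reduce coefficients mod 9: 7·t ≡ 7 (mod 9).
    The inverse of 7 mod 9 is 4 (since 7·4 = 28 = 3·9 + 1), so t ≡ 4·7 = 28 ≡ 1 (mod 9).
    Then x = 5 + 7·1 = 12, valid modulo lcm(7, 9) = 63: x ≡ 12 (mod 63).
  Combine with x ≡ 11 (mod 13); new modulus lcm = 819.
    Write x = 12 + 63·t and substitute into x ≡ 11 (mod 13): 63·t ≡ 11 − 12 = -1 (mod 13).
    Reduce coefficients mod 13: 11·t ≡ 12 (mod 13).
    The inverse of 11 mod 13 is 6 (since 11·6 = 66 = 5·13 + 1), so t ≡ 6·12 = 72 ≡ 7 (mod 13).
    Then x = 12 + 63·7 = 453, valid modulo lcm(63, 13) = 819: x ≡ 453 (mod 819).
  Combine with x ≡ 3 (mod 19); new modulus lcm = 15561.
    Write x = 453 + 819·t and substitute into x ≡ 3 (mod 19): 819·t ≡ 3 − 453 = -450 (mod 19).
    Reduce coefficients mod 19: 2·t ≡ 6 (mod 19).
    The inverse of 2 mod 19 is 10 (since 2·10 = 20 = 1·19 + 1), so t ≡ 10·6 = 60 ≡ 3 (mod 19).
    Then x = 453 + 819·3 = 2910, valid modulo lcm(819, 19) = 15561: x ≡ 2910 (mod 15561).
Verify against each original: 2910 mod 7 = 5, 2910 mod 9 = 3, 2910 mod 13 = 11, 2910 mod 19 = 3.

x ≡ 2910 (mod 15561).


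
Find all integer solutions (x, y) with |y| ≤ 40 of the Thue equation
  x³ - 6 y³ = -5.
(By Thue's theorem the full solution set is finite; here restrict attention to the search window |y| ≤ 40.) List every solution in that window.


The equation is x³ - 6y³ = -5. For fixed y, x³ = 6·y³ − 5, so a solution requires the RHS to be a perfect cube.
Strategy: iterate y from -40 to 40, compute RHS = 6·y³ − 5, and check whether it is a (positive or negative) perfect cube.
Check small values of y:
  y = 0: RHS = -5 is not a perfect cube.
  y = 1: RHS = 1 = (1)³ ⇒ x = 1 works.
  y = -1: RHS = -11 is not a perfect cube.
  y = 2: RHS = 43 is not a perfect cube.
  y = -2: RHS = -53 is not a perfect cube.
  y = 3: RHS = 157 is not a perfect cube.
  y = -3: RHS = -167 is not a perfect cube.
Continuing the search up to |y| = 40 finds no further solutions beyond those listed.
Collected solutions: (1, 1).

Solutions (with |y| ≤ 40): (1, 1).


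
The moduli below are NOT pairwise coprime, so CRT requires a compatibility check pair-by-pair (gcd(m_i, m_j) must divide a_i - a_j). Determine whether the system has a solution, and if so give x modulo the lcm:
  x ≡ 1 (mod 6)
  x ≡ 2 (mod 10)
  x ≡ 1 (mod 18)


Moduli 6, 10, 18 are not pairwise coprime, so CRT works modulo lcm(m_i) when all pairwise compatibility conditions hold.
Pairwise compatibility: gcd(m_i, m_j) must divide a_i - a_j for every pair.
Merge one congruence at a time:
  Start: x ≡ 1 (mod 6).
  Combine with x ≡ 2 (mod 10): gcd(6, 10) = 2, and 2 - 1 = 1 is NOT divisible by 2.
    ⇒ system is inconsistent (no integer solution).

No solution (the system is inconsistent).


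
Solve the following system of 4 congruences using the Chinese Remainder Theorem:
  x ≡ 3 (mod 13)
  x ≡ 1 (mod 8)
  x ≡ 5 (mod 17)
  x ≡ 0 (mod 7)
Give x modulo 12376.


Product of moduli M = 13 · 8 · 17 · 7 = 12376.
Merge one congruence at a time:
  Start: x ≡ 3 (mod 13).
  Combine with x ≡ 1 (mod 8); new modulus lcm = 104.
    Write x = 3 + 13·t and substitute into x ≡ 1 (mod 8): 13·t ≡ 1 − 3 = -2 (mod 8).
    Reduce coefficients mod 8: 5·t ≡ 6 (mod 8).
    The inverse of 5 mod 8 is 5 (since 5·5 = 25 = 3·8 + 1), so t ≡ 5·6 = 30 ≡ 6 (mod 8).
    Then x = 3 + 13·6 = 81, valid modulo lcm(13, 8) = 104: x ≡ 81 (mod 104).
  Combine with x ≡ 5 (mod 17); new modulus lcm = 1768.
    Write x = 81 + 104·t and substitute into x ≡ 5 (mod 17): 104·t ≡ 5 − 81 = -76 (mod 17).
    Reduce coefficients mod 17: 2·t ≡ 9 (mod 17).
    The inverse of 2 mod 17 is 9 (since 2·9 = 18 = 1·17 + 1), so t ≡ 9·9 = 81 ≡ 13 (mod 17).
    Then x = 81 + 104·13 = 1433, valid modulo lcm(104, 17) = 1768: x ≡ 1433 (mod 1768).
  Combine with x ≡ 0 (mod 7); new modulus lcm = 12376.
    Write x = 1433 + 1768·t and substitute into x ≡ 0 (mod 7): 1768·t ≡ 0 − 1433 = -1433 (mod 7).
    Reduce coefficients mod 7: 4·t ≡ 2 (mod 7).
    The inverse of 4 mod 7 is 2 (since 4·2 = 8 = 1·7 + 1), so t ≡ 2·2 = 4 ≡ 4 (mod 7).
    Then x = 1433 + 1768·4 = 8505, valid modulo lcm(1768, 7) = 12376: x ≡ 8505 (mod 12376).
Verify against each original: 8505 mod 13 = 3, 8505 mod 8 = 1, 8505 mod 17 = 5, 8505 mod 7 = 0.

x ≡ 8505 (mod 12376).


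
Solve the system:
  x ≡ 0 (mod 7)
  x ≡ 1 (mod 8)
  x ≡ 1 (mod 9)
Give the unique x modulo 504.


Moduli 7, 8, 9 are pairwise coprime; by CRT there is a unique solution modulo M = 7 · 8 · 9 = 504.
Solve pairwise, accumulating the modulus:
  Start with x ≡ 0 (mod 7).
  Combine with x ≡ 1 (mod 8): since gcd(7, 8) = 1, we get a unique residue mod 56.
    Write x = 0 + 7·t and substitute into x ≡ 1 (mod 8): 7·t ≡ 1 − 0 = 1 (mod 8).
    The inverse of 7 mod 8 is 7 (since 7·7 = 49 = 6·8 + 1), so t ≡ 7·1 = 7 ≡ 7 (mod 8).
    Then x = 0 + 7·7 = 49, valid modulo lcm(7, 8) = 56: x ≡ 49 (mod 56).
  Combine with x ≡ 1 (mod 9): since gcd(56, 9) = 1, we get a unique residue mod 504.
    Write x = 49 + 56·t and substitute into x ≡ 1 (mod 9): 56·t ≡ 1 − 49 = -48 (mod 9).
    Reduce coefficients mod 9: 2·t ≡ 6 (mod 9).
    The inverse of 2 mod 9 is 5 (since 2·5 = 10 = 1·9 + 1), so t ≡ 5·6 = 30 ≡ 3 (mod 9).
    Then x = 49 + 56·3 = 217, valid modulo lcm(56, 9) = 504: x ≡ 217 (mod 504).
Verify: 217 mod 7 = 0 ✓, 217 mod 8 = 1 ✓, 217 mod 9 = 1 ✓.

x ≡ 217 (mod 504).


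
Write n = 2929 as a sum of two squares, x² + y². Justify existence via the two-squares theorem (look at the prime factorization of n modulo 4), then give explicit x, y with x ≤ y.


Step 1: Factor n = 2929 = 29 · 101.
Step 2: Check the mod-4 condition on each prime factor: 29 ≡ 1 (mod 4), exponent 1; 101 ≡ 1 (mod 4), exponent 1.
All primes ≡ 3 (mod 4) appear to even exponent (or don't appear), so by the two-squares theorem n IS expressible as a sum of two squares.
Step 3: Build a representation. Here n = 29 · 101 is a product of primes ≡ 1 (mod 4). Each prime p ≡ 1 (mod 4) is itself a sum of two squares; find a² by testing p − a² for a perfect square:
  29: 29 − 1² = 28, 29 − 2² = 25 = 5² ⇒ 29 = 2² + 5².
  101: 101 − 1² = 100 = 10² ⇒ 101 = 1² + 10².
  Combine using the Brahmagupta–Fibonacci identity (a² + b²)(c² + d²) = (ac − bd)² + (ad + bc)² = (ac + bd)² + (ad − bc)²:
  29 · 101 = 2929: from (2² + 5²)(1² + 10²), take (2·1 − 5·10, 2·10 + 5·1) = (2 − 50, 20 + 5) = (-48, 25); dropping signs (only squares matter) gives (48, 25); check 48² + 25² = 2304 + 625 = 2929 ✓.
Step 4: Order so x ≤ y and verify: 25² + 48² = 625 + 2304 = 2929 = n. ✓

n = 2929 = 25² + 48² (one valid representation with x ≤ y).


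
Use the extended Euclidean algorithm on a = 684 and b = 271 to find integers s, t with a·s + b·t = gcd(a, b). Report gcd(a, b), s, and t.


Euclidean algorithm on (684, 271) — divide until remainder is 0:
  684 = 2 · 271 + 142
  271 = 1 · 142 + 129
  142 = 1 · 129 + 13
  129 = 9 · 13 + 12
  13 = 1 · 12 + 1
  12 = 12 · 1 + 0
gcd(684, 271) = 1.
Track Bezout coefficients alongside the remainders: start with r₀ = 684 = a·1 + b·0 (s = 1, t = 0) and r₁ = 271 = a·0 + b·1 (s = 0, t = 1); each new remainder r_{k+1} = r_{k-1} − q_k·r_k inherits s_{k+1} = s_{k-1} − q_k·s_k, t_{k+1} = t_{k-1} − q_k·t_k, so r_k = a·s_k + b·t_k at every step:
  q = 2: r = 142, s = 1 − 2·0 = 1, t = 0 − 2·1 = -2  (check: 684·1 + 271·(-2) = 142)
  q = 1: r = 129, s = 0 − 1·1 = -1, t = 1 − 1·(-2) = 3  (check: 684·(-1) + 271·3 = 129)
  q = 1: r = 13, s = 1 − 1·(-1) = 2, t = -2 − 1·3 = -5  (check: 684·2 + 271·(-5) = 13)
  q = 9: r = 12, s = -1 − 9·2 = -19, t = 3 − 9·(-5) = 48  (check: 684·(-19) + 271·48 = 12)
  q = 1: r = 1, s = 2 − 1·(-19) = 21, t = -5 − 1·48 = -53  (check: 684·21 + 271·(-53) = 1)
The row with r = 1 (the gcd) gives the Bezout coefficients s = 21, t = -53.
Result: 684 · (21) + 271 · (-53) = 1.

gcd(684, 271) = 1; s = 21, t = -53 (check: 684·21 + 271·(-53) = 1).


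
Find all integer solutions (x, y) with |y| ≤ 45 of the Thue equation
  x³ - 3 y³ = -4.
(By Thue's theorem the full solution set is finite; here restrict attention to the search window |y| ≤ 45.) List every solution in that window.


The equation is x³ - 3y³ = -4. For fixed y, x³ = 3·y³ − 4, so a solution requires the RHS to be a perfect cube.
Strategy: iterate y from -45 to 45, compute RHS = 3·y³ − 4, and check whether it is a (positive or negative) perfect cube.
Check small values of y:
  y = 0: RHS = -4 is not a perfect cube.
  y = 1: RHS = -1 = (-1)³ ⇒ x = -1 works.
  y = -1: RHS = -7 is not a perfect cube.
  y = 2: RHS = 20 is not a perfect cube.
  y = -2: RHS = -28 is not a perfect cube.
  y = 3: RHS = 77 is not a perfect cube.
  y = -3: RHS = -85 is not a perfect cube.
Continuing the search up to |y| = 45 finds no further solutions beyond those listed.
Collected solutions: (-1, 1).

Solutions (with |y| ≤ 45): (-1, 1).


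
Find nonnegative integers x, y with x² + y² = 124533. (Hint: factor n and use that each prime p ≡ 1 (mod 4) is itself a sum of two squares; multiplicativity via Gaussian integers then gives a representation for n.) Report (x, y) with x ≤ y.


Step 1: Factor n = 124533 = 3^2 · 101 · 137.
Step 2: Check the mod-4 condition on each prime factor: 3 ≡ 3 (mod 4), exponent 2 (must be even); 101 ≡ 1 (mod 4), exponent 1; 137 ≡ 1 (mod 4), exponent 1.
All primes ≡ 3 (mod 4) appear to even exponent (or don't appear), so by the two-squares theorem n IS expressible as a sum of two squares.
Step 3: Build a representation. Group n = k² · m with k = 3 and m = 101 · 137 = 13837 (a product of primes ≡ 1 (mod 4)); a representation of m scales to one of n via (k·x)² + (k·y)² = k²(x² + y²). Each prime p ≡ 1 (mod 4) is itself a sum of two squares; find a² by testing p − a² for a perfect square:
  101: 101 − 1² = 100 = 10² ⇒ 101 = 1² + 10².
  137: 137 − 1² = 136, 137 − 2² = 133, 137 − 3² = 128, 137 − 4² = 121 = 11² ⇒ 137 = 4² + 11².
  Combine using the Brahmagupta–Fibonacci identity (a² + b²)(c² + d²) = (ac − bd)² + (ad + bc)² = (ac + bd)² + (ad − bc)²:
  101 · 137 = 13837: from (1² + 10²)(4² + 11²), take (1·4 − 10·11, 1·11 + 10·4) = (4 − 110, 11 + 40) = (-106, 51); dropping signs (only squares matter) gives (106, 51); check 106² + 51² = 11236 + 2601 = 13837 ✓.
  Scale by k = 3: (3·106, 3·51) = (318, 153).
Step 4: Order so x ≤ y and verify: 153² + 318² = 23409 + 101124 = 124533 = n. ✓

n = 124533 = 153² + 318² (one valid representation with x ≤ y).


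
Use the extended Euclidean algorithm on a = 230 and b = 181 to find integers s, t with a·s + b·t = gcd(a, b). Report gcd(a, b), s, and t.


Euclidean algorithm on (230, 181) — divide until remainder is 0:
  230 = 1 · 181 + 49
  181 = 3 · 49 + 34
  49 = 1 · 34 + 15
  34 = 2 · 15 + 4
  15 = 3 · 4 + 3
  4 = 1 · 3 + 1
  3 = 3 · 1 + 0
gcd(230, 181) = 1.
Track Bezout coefficients alongside the remainders: start with r₀ = 230 = a·1 + b·0 (s = 1, t = 0) and r₁ = 181 = a·0 + b·1 (s = 0, t = 1); each new remainder r_{k+1} = r_{k-1} − q_k·r_k inherits s_{k+1} = s_{k-1} − q_k·s_k, t_{k+1} = t_{k-1} − q_k·t_k, so r_k = a·s_k + b·t_k at every step:
  q = 1: r = 49, s = 1 − 1·0 = 1, t = 0 − 1·1 = -1  (check: 230·1 + 181·(-1) = 49)
  q = 3: r = 34, s = 0 − 3·1 = -3, t = 1 − 3·(-1) = 4  (check: 230·(-3) + 181·4 = 34)
  q = 1: r = 15, s = 1 − 1·(-3) = 4, t = -1 − 1·4 = -5  (check: 230·4 + 181·(-5) = 15)
  q = 2: r = 4, s = -3 − 2·4 = -11, t = 4 − 2·(-5) = 14  (check: 230·(-11) + 181·14 = 4)
  q = 3: r = 3, s = 4 − 3·(-11) = 37, t = -5 − 3·14 = -47  (check: 230·37 + 181·(-47) = 3)
  q = 1: r = 1, s = -11 − 1·37 = -48, t = 14 − 1·(-47) = 61  (check: 230·(-48) + 181·61 = 1)
The row with r = 1 (the gcd) gives the Bezout coefficients s = -48, t = 61.
Result: 230 · (-48) + 181 · (61) = 1.

gcd(230, 181) = 1; s = -48, t = 61 (check: 230·(-48) + 181·61 = 1).


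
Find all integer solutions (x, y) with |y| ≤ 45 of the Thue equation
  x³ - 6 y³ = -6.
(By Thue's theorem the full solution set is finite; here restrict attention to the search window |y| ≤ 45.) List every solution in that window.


The equation is x³ - 6y³ = -6. For fixed y, x³ = 6·y³ − 6, so a solution requires the RHS to be a perfect cube.
Strategy: iterate y from -45 to 45, compute RHS = 6·y³ − 6, and check whether it is a (positive or negative) perfect cube.
Check small values of y:
  y = 0: RHS = -6 is not a perfect cube.
  y = 1: RHS = 0 = (0)³ ⇒ x = 0 works.
  y = -1: RHS = -12 is not a perfect cube.
  y = 2: RHS = 42 is not a perfect cube.
  y = -2: RHS = -54 is not a perfect cube.
  y = 3: RHS = 156 is not a perfect cube.
  y = -3: RHS = -168 is not a perfect cube.
Continuing the search up to |y| = 45 finds no further solutions beyond those listed.
Collected solutions: (0, 1).

Solutions (with |y| ≤ 45): (0, 1).


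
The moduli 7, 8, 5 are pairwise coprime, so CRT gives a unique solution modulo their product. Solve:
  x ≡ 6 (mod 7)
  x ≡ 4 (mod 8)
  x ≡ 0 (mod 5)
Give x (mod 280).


Moduli 7, 8, 5 are pairwise coprime; by CRT there is a unique solution modulo M = 7 · 8 · 5 = 280.
Solve pairwise, accumulating the modulus:
  Start with x ≡ 6 (mod 7).
  Combine with x ≡ 4 (mod 8): since gcd(7, 8) = 1, we get a unique residue mod 56.
    Write x = 6 + 7·t and substitute into x ≡ 4 (mod 8): 7·t ≡ 4 − 6 = -2 (mod 8).
    Reduce coefficients mod 8: 7·t ≡ 6 (mod 8).
    The inverse of 7 mod 8 is 7 (since 7·7 = 49 = 6·8 + 1), so t ≡ 7·6 = 42 ≡ 2 (mod 8).
    Then x = 6 + 7·2 = 20, valid modulo lcm(7, 8) = 56: x ≡ 20 (mod 56).
  Combine with x ≡ 0 (mod 5): since gcd(56, 5) = 1, we get a unique residue mod 280.
    Write x = 20 + 56·t and substitute into x ≡ 0 (mod 5): 56·t ≡ 0 − 20 = -20 (mod 5).
    Reduce coefficients mod 5: 1·t ≡ 0 (mod 5).
    So t ≡ 0 (mod 5).
    Then x = 20 + 56·0 = 20, valid modulo lcm(56, 5) = 280: x ≡ 20 (mod 280).
Verify: 20 mod 7 = 6 ✓, 20 mod 8 = 4 ✓, 20 mod 5 = 0 ✓.

x ≡ 20 (mod 280).


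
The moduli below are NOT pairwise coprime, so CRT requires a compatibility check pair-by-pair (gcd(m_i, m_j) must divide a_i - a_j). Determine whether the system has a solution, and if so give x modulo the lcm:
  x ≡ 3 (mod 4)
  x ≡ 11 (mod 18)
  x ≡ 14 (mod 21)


Moduli 4, 18, 21 are not pairwise coprime, so CRT works modulo lcm(m_i) when all pairwise compatibility conditions hold.
Pairwise compatibility: gcd(m_i, m_j) must divide a_i - a_j for every pair.
Merge one congruence at a time:
  Start: x ≡ 3 (mod 4).
  Combine with x ≡ 11 (mod 18): gcd(4, 18) = 2; 11 - 3 = 8, which IS divisible by 2, so compatible.
    Write x = 3 + 4·t and substitute into x ≡ 11 (mod 18): 4·t ≡ 11 − 3 = 8 (mod 18).
    Divide the congruence (and modulus) by g = 2: 2·t ≡ 4 (mod 9).
    The inverse of 2 mod 9 is 5 (since 2·5 = 10 = 1·9 + 1), so t ≡ 5·4 = 20 ≡ 2 (mod 9).
    Then x = 3 + 4·2 = 11, valid modulo lcm(4, 18) = 36: x ≡ 11 (mod 36).
  Combine with x ≡ 14 (mod 21): gcd(36, 21) = 3; 14 - 11 = 3, which IS divisible by 3, so compatible.
    Write x = 11 + 36·t and substitute into x ≡ 14 (mod 21): 36·t ≡ 14 − 11 = 3 (mod 21).
    Divide the congruence (and modulus) by g = 3: 12·t ≡ 1 (mod 7).
    Reduce coefficients mod 7: 5·t ≡ 1 (mod 7).
    The inverse of 5 mod 7 is 3 (since 5·3 = 15 = 2·7 + 1), so t ≡ 3·1 = 3 ≡ 3 (mod 7).
    Then x = 11 + 36·3 = 119, valid modulo lcm(36, 21) = 252: x ≡ 119 (mod 252).
Verify: 119 mod 4 = 3, 119 mod 18 = 11, 119 mod 21 = 14.

x ≡ 119 (mod 252).


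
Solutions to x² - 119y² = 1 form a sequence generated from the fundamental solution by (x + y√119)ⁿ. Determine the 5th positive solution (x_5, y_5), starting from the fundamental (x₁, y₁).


Step 1: Find the fundamental solution (x₁, y₁) of x² - 119y² = 1.
  Expand √119 as a continued fraction. a₀ = ⌊√119⌋ = 10; iterate m_{k+1} = d_k·a_k − m_k, d_{k+1} = (119 − m_{k+1}²)/d_k, a_{k+1} = ⌊(a₀ + m_{k+1})/d_{k+1}⌋ (starting m₀ = 0, d₀ = 1), with convergents p_k = a_k·p_{k-1} + p_{k-2}, q_k = a_k·q_{k-1} + q_{k-2} (p₋₁ = 1, q₋₁ = 0):
  k = 0: a₀ = 10; p₀/q₀ = 10/1; p₀² − 119·q₀² = 100 − 119 = -19.
  k = 1: m = 10, d = 19, a = ⌊(10 + 10)/19⌋ = 1; p/q = (1·10 + 1)/(1·1 + 0) = 11/1; p² − 119·q² = 121 − 119 = 2.
  k = 2: m = 9, d = 2, a = ⌊(10 + 9)/2⌋ = 9; p/q = (9·11 + 10)/(9·1 + 1) = 109/10; p² − 119·q² = 11881 − 11900 = -19.
  k = 3: m = 9, d = 19, a = ⌊(10 + 9)/19⌋ = 1; p/q = (1·109 + 11)/(1·10 + 1) = 120/11; p² − 119·q² = 14400 − 14399 = 1.
  The first convergent with p² − 119·q² = 1 gives the fundamental solution (x₁, y₁) = (120, 11).
Step 2: Apply the recurrence (x_{n+1}, y_{n+1}) = (x₁x_n + 119y₁y_n, x₁y_n + y₁x_n) repeatedly.
  From (x_1, y_1) = (120, 11): x_2 = 120·120 + 119·11·11 = 28799; y_2 = 120·11 + 11·120 = 2640.
  From (x_2, y_2) = (28799, 2640): x_3 = 120·28799 + 119·11·2640 = 6911640; y_3 = 120·2640 + 11·28799 = 633589.
  From (x_3, y_3) = (6911640, 633589): x_4 = 120·6911640 + 119·11·633589 = 1658764801; y_4 = 120·633589 + 11·6911640 = 152058720.
  From (x_4, y_4) = (1658764801, 152058720): x_5 = 120·1658764801 + 119·11·152058720 = 398096640600; y_5 = 120·152058720 + 11·1658764801 = 36493459211.
Step 3: Verify x_5² - 119·y_5² = 158480935257005568360000 - 158480935257005568359999 = 1 (should be 1). ✓

(x_1, y_1) = (120, 11); (x_5, y_5) = (398096640600, 36493459211).


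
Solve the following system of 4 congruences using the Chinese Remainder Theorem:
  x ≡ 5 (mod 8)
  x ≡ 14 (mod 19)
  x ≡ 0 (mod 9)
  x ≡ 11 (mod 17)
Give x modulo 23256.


Product of moduli M = 8 · 19 · 9 · 17 = 23256.
Merge one congruence at a time:
  Start: x ≡ 5 (mod 8).
  Combine with x ≡ 14 (mod 19); new modulus lcm = 152.
    Write x = 5 + 8·t and substitute into x ≡ 14 (mod 19): 8·t ≡ 14 − 5 = 9 (mod 19).
    The inverse of 8 mod 19 is 12 (since 8·12 = 96 = 5·19 + 1), so t ≡ 12·9 = 108 ≡ 13 (mod 19).
    Then x = 5 + 8·13 = 109, valid modulo lcm(8, 19) = 152: x ≡ 109 (mod 152).
  Combine with x ≡ 0 (mod 9); new modulus lcm = 1368.
    Write x = 109 + 152·t and substitute into x ≡ 0 (mod 9): 152·t ≡ 0 − 109 = -109 (mod 9).
    Reduce coefficients mod 9: 8·t ≡ 8 (mod 9).
    The inverse of 8 mod 9 is 8 (since 8·8 = 64 = 7·9 + 1), so t ≡ 8·8 = 64 ≡ 1 (mod 9).
    Then x = 109 + 152·1 = 261, valid modulo lcm(152, 9) = 1368: x ≡ 261 (mod 1368).
  Combine with x ≡ 11 (mod 17); new modulus lcm = 23256.
    Write x = 261 + 1368·t and substitute into x ≡ 11 (mod 17): 1368·t ≡ 11 − 261 = -250 (mod 17).
    Reduce coefficients mod 17: 8·t ≡ 5 (mod 17).
    The inverse of 8 mod 17 is 15 (since 8·15 = 120 = 7·17 + 1), so t ≡ 15·5 = 75 ≡ 7 (mod 17).
    Then x = 261 + 1368·7 = 9837, valid modulo lcm(1368, 17) = 23256: x ≡ 9837 (mod 23256).
Verify against each original: 9837 mod 8 = 5, 9837 mod 19 = 14, 9837 mod 9 = 0, 9837 mod 17 = 11.

x ≡ 9837 (mod 23256).


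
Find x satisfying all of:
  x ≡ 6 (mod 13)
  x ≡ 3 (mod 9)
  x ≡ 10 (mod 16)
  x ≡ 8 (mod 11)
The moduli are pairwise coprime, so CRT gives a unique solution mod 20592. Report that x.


Product of moduli M = 13 · 9 · 16 · 11 = 20592.
Merge one congruence at a time:
  Start: x ≡ 6 (mod 13).
  Combine with x ≡ 3 (mod 9); new modulus lcm = 117.
    Write x = 6 + 13·t and substitute into x ≡ 3 (mod 9): 13·t ≡ 3 − 6 = -3 (mod 9).
    Reduce coefficients mod 9: 4·t ≡ 6 (mod 9).
    The inverse of 4 mod 9 is 7 (since 4·7 = 28 = 3·9 + 1), so t ≡ 7·6 = 42 ≡ 6 (mod 9).
    Then x = 6 + 13·6 = 84, valid modulo lcm(13, 9) = 117: x ≡ 84 (mod 117).
  Combine with x ≡ 10 (mod 16); new modulus lcm = 1872.
    Write x = 84 + 117·t and substitute into x ≡ 10 (mod 16): 117·t ≡ 10 − 84 = -74 (mod 16).
    Reduce coefficients mod 16: 5·t ≡ 6 (mod 16).
    The inverse of 5 mod 16 is 13 (since 5·13 = 65 = 4·16 + 1), so t ≡ 13·6 = 78 ≡ 14 (mod 16).
    Then x = 84 + 117·14 = 1722, valid modulo lcm(117, 16) = 1872: x ≡ 1722 (mod 1872).
  Combine with x ≡ 8 (mod 11); new modulus lcm = 20592.
    Write x = 1722 + 1872·t and substitute into x ≡ 8 (mod 11): 1872·t ≡ 8 − 1722 = -1714 (mod 11).
    Reduce coefficients mod 11: 2·t ≡ 2 (mod 11).
    The inverse of 2 mod 11 is 6 (since 2·6 = 12 = 1·11 + 1), so t ≡ 6·2 = 12 ≡ 1 (mod 11).
    Then x = 1722 + 1872·1 = 3594, valid modulo lcm(1872, 11) = 20592: x ≡ 3594 (mod 20592).
Verify against each original: 3594 mod 13 = 6, 3594 mod 9 = 3, 3594 mod 16 = 10, 3594 mod 11 = 8.

x ≡ 3594 (mod 20592).


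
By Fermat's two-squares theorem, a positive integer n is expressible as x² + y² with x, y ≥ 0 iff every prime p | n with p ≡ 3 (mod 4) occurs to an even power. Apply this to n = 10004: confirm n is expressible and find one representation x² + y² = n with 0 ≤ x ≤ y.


Step 1: Factor n = 10004 = 2^2 · 41 · 61.
Step 2: Check the mod-4 condition on each prime factor: 2 = 2 (special); 41 ≡ 1 (mod 4), exponent 1; 61 ≡ 1 (mod 4), exponent 1.
All primes ≡ 3 (mod 4) appear to even exponent (or don't appear), so by the two-squares theorem n IS expressible as a sum of two squares.
Step 3: Build a representation. Group n = k² · m with k = 2 and m = 41 · 61 = 2501 (a product of primes ≡ 1 (mod 4)); a representation of m scales to one of n via (k·x)² + (k·y)² = k²(x² + y²). Each prime p ≡ 1 (mod 4) is itself a sum of two squares; find a² by testing p − a² for a perfect square:
  41: 41 − 1² = 40, 41 − 2² = 37, 41 − 3² = 32, 41 − 4² = 25 = 5² ⇒ 41 = 4² + 5².
  61: 61 − 1² = 60, 61 − 2² = 57, 61 − 3² = 52, 61 − 4² = 45, 61 − 5² = 36 = 6² ⇒ 61 = 5² + 6².
  Combine using the Brahmagupta–Fibonacci identity (a² + b²)(c² + d²) = (ac − bd)² + (ad + bc)² = (ac + bd)² + (ad − bc)²:
  41 · 61 = 2501: from (4² + 5²)(5² + 6²), take (4·5 − 5·6, 4·6 + 5·5) = (20 − 30, 24 + 25) = (-10, 49); dropping signs (only squares matter) gives (10, 49); check 10² + 49² = 100 + 2401 = 2501 ✓.
  Scale by k = 2: (2·10, 2·49) = (20, 98).
Step 4: Order so x ≤ y and verify: 20² + 98² = 400 + 9604 = 10004 = n. ✓

n = 10004 = 20² + 98² (one valid representation with x ≤ y).


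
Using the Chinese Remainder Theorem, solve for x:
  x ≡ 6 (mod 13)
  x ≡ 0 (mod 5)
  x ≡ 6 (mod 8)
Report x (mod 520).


Moduli 13, 5, 8 are pairwise coprime; by CRT there is a unique solution modulo M = 13 · 5 · 8 = 520.
Solve pairwise, accumulating the modulus:
  Start with x ≡ 6 (mod 13).
  Combine with x ≡ 0 (mod 5): since gcd(13, 5) = 1, we get a unique residue mod 65.
    Write x = 6 + 13·t and substitute into x ≡ 0 (mod 5): 13·t ≡ 0 − 6 = -6 (mod 5).
    Reduce coefficients mod 5: 3·t ≡ 4 (mod 5).
    The inverse of 3 mod 5 is 2 (since 3·2 = 6 = 1·5 + 1), so t ≡ 2·4 = 8 ≡ 3 (mod 5).
    Then x = 6 + 13·3 = 45, valid modulo lcm(13, 5) = 65: x ≡ 45 (mod 65).
  Combine with x ≡ 6 (mod 8): since gcd(65, 8) = 1, we get a unique residue mod 520.
    Write x = 45 + 65·t and substitute into x ≡ 6 (mod 8): 65·t ≡ 6 − 45 = -39 (mod 8).
    Reduce coefficients mod 8: 1·t ≡ 1 (mod 8).
    So t ≡ 1 (mod 8).
    Then x = 45 + 65·1 = 110, valid modulo lcm(65, 8) = 520: x ≡ 110 (mod 520).
Verify: 110 mod 13 = 6 ✓, 110 mod 5 = 0 ✓, 110 mod 8 = 6 ✓.

x ≡ 110 (mod 520).


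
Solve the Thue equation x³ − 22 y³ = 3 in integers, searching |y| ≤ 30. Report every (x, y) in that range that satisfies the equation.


The equation is x³ - 22y³ = 3. For fixed y, x³ = 22·y³ + 3, so a solution requires the RHS to be a perfect cube.
Strategy: iterate y from -30 to 30, compute RHS = 22·y³ + 3, and check whether it is a (positive or negative) perfect cube.
Check small values of y:
  y = 0: RHS = 3 is not a perfect cube.
  y = 1: RHS = 25 is not a perfect cube.
  y = -1: RHS = -19 is not a perfect cube.
  y = 2: RHS = 179 is not a perfect cube.
  y = -2: RHS = -173 is not a perfect cube.
  y = 3: RHS = 597 is not a perfect cube.
  y = -3: RHS = -591 is not a perfect cube.
Continuing the search up to |y| = 30 finds no solutions either.
No (x, y) in the scanned range satisfies the equation.

No integer solutions with |y| ≤ 30.


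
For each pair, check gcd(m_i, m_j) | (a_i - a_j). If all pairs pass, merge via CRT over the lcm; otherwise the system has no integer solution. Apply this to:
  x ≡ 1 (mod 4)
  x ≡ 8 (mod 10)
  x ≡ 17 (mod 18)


Moduli 4, 10, 18 are not pairwise coprime, so CRT works modulo lcm(m_i) when all pairwise compatibility conditions hold.
Pairwise compatibility: gcd(m_i, m_j) must divide a_i - a_j for every pair.
Merge one congruence at a time:
  Start: x ≡ 1 (mod 4).
  Combine with x ≡ 8 (mod 10): gcd(4, 10) = 2, and 8 - 1 = 7 is NOT divisible by 2.
    ⇒ system is inconsistent (no integer solution).

No solution (the system is inconsistent).


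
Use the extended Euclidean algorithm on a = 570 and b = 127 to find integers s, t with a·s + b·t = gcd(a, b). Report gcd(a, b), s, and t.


Euclidean algorithm on (570, 127) — divide until remainder is 0:
  570 = 4 · 127 + 62
  127 = 2 · 62 + 3
  62 = 20 · 3 + 2
  3 = 1 · 2 + 1
  2 = 2 · 1 + 0
gcd(570, 127) = 1.
Track Bezout coefficients alongside the remainders: start with r₀ = 570 = a·1 + b·0 (s = 1, t = 0) and r₁ = 127 = a·0 + b·1 (s = 0, t = 1); each new remainder r_{k+1} = r_{k-1} − q_k·r_k inherits s_{k+1} = s_{k-1} − q_k·s_k, t_{k+1} = t_{k-1} − q_k·t_k, so r_k = a·s_k + b·t_k at every step:
  q = 4: r = 62, s = 1 − 4·0 = 1, t = 0 − 4·1 = -4  (check: 570·1 + 127·(-4) = 62)
  q = 2: r = 3, s = 0 − 2·1 = -2, t = 1 − 2·(-4) = 9  (check: 570·(-2) + 127·9 = 3)
  q = 20: r = 2, s = 1 − 20·(-2) = 41, t = -4 − 20·9 = -184  (check: 570·41 + 127·(-184) = 2)
  q = 1: r = 1, s = -2 − 1·41 = -43, t = 9 − 1·(-184) = 193  (check: 570·(-43) + 127·193 = 1)
The row with r = 1 (the gcd) gives the Bezout coefficients s = -43, t = 193.
Result: 570 · (-43) + 127 · (193) = 1.

gcd(570, 127) = 1; s = -43, t = 193 (check: 570·(-43) + 127·193 = 1).


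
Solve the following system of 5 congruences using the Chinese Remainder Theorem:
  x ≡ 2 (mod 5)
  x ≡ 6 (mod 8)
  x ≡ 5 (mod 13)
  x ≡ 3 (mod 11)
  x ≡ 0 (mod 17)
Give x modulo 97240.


Product of moduli M = 5 · 8 · 13 · 11 · 17 = 97240.
Merge one congruence at a time:
  Start: x ≡ 2 (mod 5).
  Combine with x ≡ 6 (mod 8); new modulus lcm = 40.
    Write x = 2 + 5·t and substitute into x ≡ 6 (mod 8): 5·t ≡ 6 − 2 = 4 (mod 8).
    The inverse of 5 mod 8 is 5 (since 5·5 = 25 = 3·8 + 1), so t ≡ 5·4 = 20 ≡ 4 (mod 8).
    Then x = 2 + 5·4 = 22, valid modulo lcm(5, 8) = 40: x ≡ 22 (mod 40).
  Combine with x ≡ 5 (mod 13); new modulus lcm = 520.
    Write x = 22 + 40·t and substitute into x ≡ 5 (mod 13): 40·t ≡ 5 − 22 = -17 (mod 13).
    Reduce coefficients mod 13: 1·t ≡ 9 (mod 13).
    So t ≡ 9 (mod 13).
    Then x = 22 + 40·9 = 382, valid modulo lcm(40, 13) = 520: x ≡ 382 (mod 520).
  Combine with x ≡ 3 (mod 11); new modulus lcm = 5720.
    Write x = 382 + 520·t and substitute into x ≡ 3 (mod 11): 520·t ≡ 3 − 382 = -379 (mod 11).
    Reduce coefficients mod 11: 3·t ≡ 6 (mod 11).
    The inverse of 3 mod 11 is 4 (since 3·4 = 12 = 1·11 + 1), so t ≡ 4·6 = 24 ≡ 2 (mod 11).
    Then x = 382 + 520·2 = 1422, valid modulo lcm(520, 11) = 5720: x ≡ 1422 (mod 5720).
  Combine with x ≡ 0 (mod 17); new modulus lcm = 97240.
    Write x = 1422 + 5720·t and substitute into x ≡ 0 (mod 17): 5720·t ≡ 0 − 1422 = -1422 (mod 17).
    Reduce coefficients mod 17: 8·t ≡ 6 (mod 17).
    The inverse of 8 mod 17 is 15 (since 8·15 = 120 = 7·17 + 1), so t ≡ 15·6 = 90 ≡ 5 (mod 17).
    Then x = 1422 + 5720·5 = 30022, valid modulo lcm(5720, 17) = 97240: x ≡ 30022 (mod 97240).
Verify against each original: 30022 mod 5 = 2, 30022 mod 8 = 6, 30022 mod 13 = 5, 30022 mod 11 = 3, 30022 mod 17 = 0.

x ≡ 30022 (mod 97240).


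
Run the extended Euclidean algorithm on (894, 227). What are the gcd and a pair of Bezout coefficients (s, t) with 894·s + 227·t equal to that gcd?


Euclidean algorithm on (894, 227) — divide until remainder is 0:
  894 = 3 · 227 + 213
  227 = 1 · 213 + 14
  213 = 15 · 14 + 3
  14 = 4 · 3 + 2
  3 = 1 · 2 + 1
  2 = 2 · 1 + 0
gcd(894, 227) = 1.
Track Bezout coefficients alongside the remainders: start with r₀ = 894 = a·1 + b·0 (s = 1, t = 0) and r₁ = 227 = a·0 + b·1 (s = 0, t = 1); each new remainder r_{k+1} = r_{k-1} − q_k·r_k inherits s_{k+1} = s_{k-1} − q_k·s_k, t_{k+1} = t_{k-1} − q_k·t_k, so r_k = a·s_k + b·t_k at every step:
  q = 3: r = 213, s = 1 − 3·0 = 1, t = 0 − 3·1 = -3  (check: 894·1 + 227·(-3) = 213)
  q = 1: r = 14, s = 0 − 1·1 = -1, t = 1 − 1·(-3) = 4  (check: 894·(-1) + 227·4 = 14)
  q = 15: r = 3, s = 1 − 15·(-1) = 16, t = -3 − 15·4 = -63  (check: 894·16 + 227·(-63) = 3)
  q = 4: r = 2, s = -1 − 4·16 = -65, t = 4 − 4·(-63) = 256  (check: 894·(-65) + 227·256 = 2)
  q = 1: r = 1, s = 16 − 1·(-65) = 81, t = -63 − 1·256 = -319  (check: 894·81 + 227·(-319) = 1)
The row with r = 1 (the gcd) gives the Bezout coefficients s = 81, t = -319.
Result: 894 · (81) + 227 · (-319) = 1.

gcd(894, 227) = 1; s = 81, t = -319 (check: 894·81 + 227·(-319) = 1).


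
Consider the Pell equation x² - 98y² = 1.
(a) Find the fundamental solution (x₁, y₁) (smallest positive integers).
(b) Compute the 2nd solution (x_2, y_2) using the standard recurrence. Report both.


Step 1: Find the fundamental solution (x₁, y₁) of x² - 98y² = 1.
  Expand √98 as a continued fraction. a₀ = ⌊√98⌋ = 9; iterate m_{k+1} = d_k·a_k − m_k, d_{k+1} = (98 − m_{k+1}²)/d_k, a_{k+1} = ⌊(a₀ + m_{k+1})/d_{k+1}⌋ (starting m₀ = 0, d₀ = 1), with convergents p_k = a_k·p_{k-1} + p_{k-2}, q_k = a_k·q_{k-1} + q_{k-2} (p₋₁ = 1, q₋₁ = 0):
  k = 0: a₀ = 9; p₀/q₀ = 9/1; p₀² − 98·q₀² = 81 − 98 = -17.
  k = 1: m = 9, d = 17, a = ⌊(9 + 9)/17⌋ = 1; p/q = (1·9 + 1)/(1·1 + 0) = 10/1; p² − 98·q² = 100 − 98 = 2.
  k = 2: m = 8, d = 2, a = ⌊(9 + 8)/2⌋ = 8; p/q = (8·10 + 9)/(8·1 + 1) = 89/9; p² − 98·q² = 7921 − 7938 = -17.
  k = 3: m = 8, d = 17, a = ⌊(9 + 8)/17⌋ = 1; p/q = (1·89 + 10)/(1·9 + 1) = 99/10; p² − 98·q² = 9801 − 9800 = 1.
  The first convergent with p² − 98·q² = 1 gives the fundamental solution (x₁, y₁) = (99, 10).
Step 2: Apply the recurrence (x_{n+1}, y_{n+1}) = (x₁x_n + 98y₁y_n, x₁y_n + y₁x_n) repeatedly.
  From (x_1, y_1) = (99, 10): x_2 = 99·99 + 98·10·10 = 19601; y_2 = 99·10 + 10·99 = 1980.
Step 3: Verify x_2² - 98·y_2² = 384199201 - 384199200 = 1 (should be 1). ✓

(x_1, y_1) = (99, 10); (x_2, y_2) = (19601, 1980).
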